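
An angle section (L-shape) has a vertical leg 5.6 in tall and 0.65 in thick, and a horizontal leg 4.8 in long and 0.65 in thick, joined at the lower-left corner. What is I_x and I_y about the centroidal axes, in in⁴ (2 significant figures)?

Decompose the section into non-overlapping parts with the origin at the bottom-left of its bounding rectangle.
Vertical leg: 0.65 × 5.6, A = 3.64 in², y = 2.8 in, Ī = 9.513 in⁴.
Horizontal leg (remainder): 4.15 × 0.65, A = 2.698 in², y = 0.325 in, Ī = 0.09497 in⁴.
Centroid: ȳ = ΣA·y / ΣA = 1.747 in.
Transfer each piece to the centroidal x-axis using Ī + A·d² with d = y − 1.747:
  vertical leg: d = 1.053 in → contributes +13.55 in⁴
  horizontal leg (remainder): d = -1.422 in → contributes +5.546 in⁴
Total I = 19.1 in⁴.
For the y-axis: x̄ = 1.347 in.
Repeating about the centroidal y-axis gives I_y = 12.92 in⁴.

I_x ≈ 19 in⁴, I_y ≈ 13 in⁴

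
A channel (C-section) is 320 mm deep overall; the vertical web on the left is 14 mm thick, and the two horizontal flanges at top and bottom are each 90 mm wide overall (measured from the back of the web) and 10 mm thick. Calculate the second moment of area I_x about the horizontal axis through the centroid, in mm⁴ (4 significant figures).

I_x ≈ 7.476 × 10⁷ mm⁴

Decompose the section into non-overlapping parts with the origin at the bottom-left of its bounding rectangle.
Web: 14 × 320, A = 4 480 mm², y = 160 mm, Ī = 38 229 333 mm⁴.
Top flange (beyond web): 76 × 10, A = 760 mm², y = 315 mm, Ī = 6333.33 mm⁴.
Bottom flange (beyond web): 76 × 10, A = 760 mm², y = 5 mm, Ī = 6333.33 mm⁴.
By symmetry the centroid is at mid-height, ȳ = 160 mm.
Transfer each piece to the horizontal axis through the centroid using Ī + A·d² with d = y − 160:
  web: d = 0 mm → contributes +38 229 333 mm⁴
  top flange (beyond web): d = 155 mm → contributes +18 265 333 mm⁴
  bottom flange (beyond web): d = -155 mm → contributes +18 265 333 mm⁴
Total I = 74 760 000 mm⁴.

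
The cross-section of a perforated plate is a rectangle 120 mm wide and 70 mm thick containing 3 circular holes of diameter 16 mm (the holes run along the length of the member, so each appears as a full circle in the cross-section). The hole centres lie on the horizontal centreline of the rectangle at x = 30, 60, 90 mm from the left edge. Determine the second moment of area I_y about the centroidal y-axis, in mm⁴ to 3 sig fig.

Break the section into simple shapes (no overlaps), measuring from the bottom-left corner of the bounding box.
Plate: 120 × 70, A = 8 400 mm², x = 60 mm, Ī = 10 080 000 mm⁴.
Hole 1 (subtracted): ⌀16, A = 201.06 mm², x = 30 mm, Ī = 3 217 mm⁴.
Hole 2 (subtracted): ⌀16, A = 201.06 mm², x = 60 mm, Ī = 3 217 mm⁴.
Hole 3 (subtracted): ⌀16, A = 201.06 mm², x = 90 mm, Ī = 3 217 mm⁴.
By symmetry the centroid is at mid-width, x̄ = 60 mm.
Transfer each piece to the centroidal y-axis using Ī + A·d² with d = x − 60:
  plate: d = 0 mm → contributes +10 080 000 mm⁴
  hole 1: d = -30 mm → contributes −184 173 mm⁴
  hole 2: d = 0 mm → contributes −3 217 mm⁴
  hole 3: d = 30 mm → contributes −184 173 mm⁴
Total I = 9 708 438 mm⁴.

I_y ≈ 9.71 × 10⁶ mm⁴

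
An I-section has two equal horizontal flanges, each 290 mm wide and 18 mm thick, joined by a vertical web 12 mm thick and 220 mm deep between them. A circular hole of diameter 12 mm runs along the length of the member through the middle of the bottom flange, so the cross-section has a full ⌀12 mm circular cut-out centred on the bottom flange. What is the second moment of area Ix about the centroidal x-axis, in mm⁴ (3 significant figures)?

Ix ≈ 1.57 × 10⁸ mm⁴

Decompose the section into non-overlapping parts with the origin at the bottom-left of its bounding rectangle.
Bottom flange: 290 × 18, A = 5 220 mm², y = 9 mm, Ī = 140 940 mm⁴.
Web: 12 × 220, A = 2 640 mm², y = 128 mm, Ī = 10 648 000 mm⁴.
Top flange: 290 × 18, A = 5 220 mm², y = 247 mm, Ī = 140 940 mm⁴.
Hole (subtracted): ⌀12, A = 113.1 mm², y = 9 mm, Ī = 1017.9 mm⁴.
Centroid: ȳ = ΣA·y / ΣA = 129.04 mm.
Transfer each piece to the centroidal x-axis using Ī + A·d² with d = y − 129.04:
  bottom flange: d = -120.04 mm → contributes +75 356 451 mm⁴
  web: d = -1.0379 mm → contributes +10 650 844 mm⁴
  top flange: d = 117.96 mm → contributes +72 777 515 mm⁴
  hole: d = -120.04 mm → contributes −1 630 649 mm⁴
Total I = 157 154 162 mm⁴.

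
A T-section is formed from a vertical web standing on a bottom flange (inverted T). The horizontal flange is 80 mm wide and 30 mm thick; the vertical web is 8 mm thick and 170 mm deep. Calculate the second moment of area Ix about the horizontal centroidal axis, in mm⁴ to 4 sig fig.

Decompose the section into non-overlapping parts with the origin at the bottom-left of its bounding rectangle.
Flange: 80 × 30, A = 2 400 mm², y = 15 mm, Ī = 180 000 mm⁴.
Web: 8 × 170, A = 1 360 mm², y = 115 mm, Ī = 3 275 333 mm⁴.
Centroid: ȳ = ΣA·y / ΣA = 51.1702 mm.
Transfer each piece to the horizontal centroidal axis using Ī + A·d² with d = y − 51.1702:
  flange: d = -36.1702 mm → contributes +3 319 882 mm⁴
  web: d = 63.8298 mm → contributes +8 816 302 mm⁴
Total I = 12 136 184 mm⁴.

Ix ≈ 1.214 × 10⁷ mm⁴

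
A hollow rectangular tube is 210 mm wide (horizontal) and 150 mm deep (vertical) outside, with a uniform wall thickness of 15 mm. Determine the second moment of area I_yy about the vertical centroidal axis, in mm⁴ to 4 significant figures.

Break the section into simple shapes (no overlaps), measuring from the bottom-left corner of the bounding box.
Outer rectangle: 210 × 150, A = 31 500 mm², x = 105 mm, Ī = 115 762 500 mm⁴.
Inner void (subtracted): 180 × 120, A = 21 600 mm², x = 105 mm, Ī = 58 320 000 mm⁴.
By symmetry the centroid is at mid-width, x̄ = 105 mm.
All pieces are centred on the vertical centroidal axis, so I = ΣĪ (holes subtracted) = 57 442 500 mm⁴.

I_yy ≈ 5.744 × 10⁷ mm⁴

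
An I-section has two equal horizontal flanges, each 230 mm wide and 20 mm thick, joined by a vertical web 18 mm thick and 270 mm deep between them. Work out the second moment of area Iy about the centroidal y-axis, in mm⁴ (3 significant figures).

Iy ≈ 4.07 × 10⁷ mm⁴

Treat the section as a set of non-overlapping primitives; coordinates are from the bounding-box lower-left.
Bottom flange: 230 × 20, A = 4 600 mm², x = 115 mm, Ī = 20 278 333 mm⁴.
Web: 18 × 270, A = 4 860 mm², x = 115 mm, Ī = 131 220 mm⁴.
Top flange: 230 × 20, A = 4 600 mm², x = 115 mm, Ī = 20 278 333 mm⁴.
By symmetry the centroid is at mid-width, x̄ = 115 mm.
All pieces are centred on the centroidal y-axis, so I = ΣĪ = 40 687 887 mm⁴.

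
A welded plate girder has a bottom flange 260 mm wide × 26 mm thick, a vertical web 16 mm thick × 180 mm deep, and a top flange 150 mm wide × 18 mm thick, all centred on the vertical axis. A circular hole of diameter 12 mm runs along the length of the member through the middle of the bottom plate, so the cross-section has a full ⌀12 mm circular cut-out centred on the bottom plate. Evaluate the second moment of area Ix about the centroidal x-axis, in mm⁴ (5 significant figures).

Ix ≈ 9.0964 × 10⁷ mm⁴

Decompose the section into non-overlapping parts with the origin at the bottom-left of its bounding rectangle.
Bottom plate: 260 × 26, A = 6 760 mm², y = 13 mm, Ī = 380813.3 mm⁴.
Web plate: 16 × 180, A = 2 880 mm², y = 116 mm, Ī = 7 776 000 mm⁴.
Top plate: 150 × 18, A = 2 700 mm², y = 215 mm, Ī = 72 900 mm⁴.
Hole (subtracted): ⌀12, A = 113.0973 mm², y = 13 mm, Ī = 1017.876 mm⁴.
Centroid: ȳ = ΣA·y / ΣA = 81.86781 mm.
Transfer each piece to the centroidal x-axis using Ī + A·d² with d = y − 81.86781:
  bottom plate: d = -68.86781 mm → contributes +32 441 973 mm⁴
  web plate: d = 34.13219 mm → contributes +11 131 219 mm⁴
  top plate: d = 133.1322 mm → contributes +47 928 187 mm⁴
  hole: d = -68.86781 mm → contributes −537413.1 mm⁴
Total I = 90 963 965 mm⁴.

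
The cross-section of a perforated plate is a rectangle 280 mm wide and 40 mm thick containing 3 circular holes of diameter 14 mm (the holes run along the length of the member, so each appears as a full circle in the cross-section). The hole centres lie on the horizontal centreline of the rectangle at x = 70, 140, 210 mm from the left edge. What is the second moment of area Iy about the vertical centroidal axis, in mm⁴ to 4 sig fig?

Decompose the section into non-overlapping parts with the origin at the bottom-left of its bounding rectangle.
Plate: 280 × 40, A = 11 200 mm², x = 140 mm, Ī = 73 173 333 mm⁴.
Hole 1 (subtracted): ⌀14, A = 153.938 mm², x = 70 mm, Ī = 1885.74 mm⁴.
Hole 2 (subtracted): ⌀14, A = 153.938 mm², x = 140 mm, Ī = 1885.74 mm⁴.
Hole 3 (subtracted): ⌀14, A = 153.938 mm², x = 210 mm, Ī = 1885.74 mm⁴.
By symmetry the centroid is at mid-width, x̄ = 140 mm.
Transfer each piece to the vertical centroidal axis using Ī + A·d² with d = x − 140:
  plate: d = 0 mm → contributes +73 173 333 mm⁴
  hole 1: d = -70 mm → contributes −756 182 mm⁴
  hole 2: d = 0 mm → contributes −1885.74 mm⁴
  hole 3: d = 70 mm → contributes −756 182 mm⁴
Total I = 71 659 083 mm⁴.

Iy ≈ 7.166 × 10⁷ mm⁴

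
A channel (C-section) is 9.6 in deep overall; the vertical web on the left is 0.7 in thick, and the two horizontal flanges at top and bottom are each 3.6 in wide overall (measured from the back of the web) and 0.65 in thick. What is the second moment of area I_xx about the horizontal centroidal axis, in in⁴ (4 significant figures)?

Treat the section as a set of non-overlapping primitives; coordinates are from the bounding-box lower-left.
Web: 0.7 × 9.6, A = 6.72 in², y = 4.8 in, Ī = 51.6096 in⁴.
Top flange (beyond web): 2.9 × 0.65, A = 1.885 in², y = 9.275 in, Ī = 0.0663677 in⁴.
Bottom flange (beyond web): 2.9 × 0.65, A = 1.885 in², y = 0.325 in, Ī = 0.0663677 in⁴.
By symmetry the centroid is at mid-height, ȳ = 4.8 in.
Transfer each piece to the horizontal centroidal axis using Ī + A·d² with d = y − 4.8:
  web: d = 0 in → contributes +51.6096 in⁴
  top flange (beyond web): d = 4.475 in → contributes +37.8147 in⁴
  bottom flange (beyond web): d = -4.475 in → contributes +37.8147 in⁴
Total I = 127.239 in⁴.

I_xx ≈ 127.2 in⁴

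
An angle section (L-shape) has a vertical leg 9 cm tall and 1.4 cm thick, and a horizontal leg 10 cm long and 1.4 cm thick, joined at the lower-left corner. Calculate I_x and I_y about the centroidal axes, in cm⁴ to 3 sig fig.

I_x ≈ 176 cm⁴, I_y ≈ 230 cm⁴

Decompose the section into non-overlapping parts with the origin at the bottom-left of its bounding rectangle.
Vertical leg: 1.4 × 9, A = 12.6 cm², y = 4.5 cm, Ī = 85.05 cm⁴.
Horizontal leg (remainder): 8.6 × 1.4, A = 12.04 cm², y = 0.7 cm, Ī = 1.9665 cm⁴.
Centroid: ȳ = ΣA·y / ΣA = 2.6432 cm.
Transfer each piece to the centroidal x-axis using Ī + A·d² with d = y − 2.6432:
  vertical leg: d = 1.8568 cm → contributes +128.49 cm⁴
  horizontal leg (remainder): d = -1.9432 cm → contributes +47.429 cm⁴
Total I = 175.92 cm⁴.
For the y-axis: x̄ = 3.1432 cm.
Repeating about the centroidal y-axis gives I_y = 230.18 cm⁴.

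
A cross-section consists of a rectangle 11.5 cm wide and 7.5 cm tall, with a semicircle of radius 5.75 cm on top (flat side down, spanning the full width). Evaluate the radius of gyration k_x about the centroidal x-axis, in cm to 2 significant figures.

k_x ≈ 3.6 cm

Decompose the section into non-overlapping parts with the origin at the bottom-left of its bounding rectangle.
Rectangular body: 11.5 × 7.5, A = 86.25 cm², y = 3.75 cm, Ī = 404.3 cm⁴.
Semicircular cap: semicircle r = 5.75, A = 51.93 cm², y = 9.94 cm, Ī = 120 cm⁴.
Centroid: ȳ = ΣA·y / ΣA = 6.077 cm.
Transfer each piece to the centroidal x-axis using Ī + A·d² with d = y − 6.077:
  rectangular body: d = -2.327 cm → contributes +871.2 cm⁴
  semicircular cap: d = 3.864 cm → contributes +895.3 cm⁴
Total I = 1 766 cm⁴.
Radius of gyration: k = √(I/A) = √(1 766 / 138.2) = 3.575 cm.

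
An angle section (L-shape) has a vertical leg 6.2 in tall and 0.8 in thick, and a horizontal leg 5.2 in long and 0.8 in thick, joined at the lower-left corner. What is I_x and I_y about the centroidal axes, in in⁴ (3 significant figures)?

Break the section into simple shapes (no overlaps), measuring from the bottom-left corner of the bounding box.
Vertical leg: 0.8 × 6.2, A = 4.96 in², y = 3.1 in, Ī = 15.889 in⁴.
Horizontal leg (remainder): 4.4 × 0.8, A = 3.52 in², y = 0.4 in, Ī = 0.18773 in⁴.
Centroid: ȳ = ΣA·y / ΣA = 1.9792 in.
Transfer each piece to the centroidal x-axis using Ī + A·d² with d = y − 1.9792:
  vertical leg: d = 1.1208 in → contributes +22.119 in⁴
  horizontal leg (remainder): d = -1.5792 in → contributes +8.9667 in⁴
Total I = 31.085 in⁴.
For the y-axis: x̄ = 1.4792 in.
Repeating about the centroidal y-axis gives I_y = 19.861 in⁴.

I_x ≈ 31.1 in⁴, I_y ≈ 19.9 in⁴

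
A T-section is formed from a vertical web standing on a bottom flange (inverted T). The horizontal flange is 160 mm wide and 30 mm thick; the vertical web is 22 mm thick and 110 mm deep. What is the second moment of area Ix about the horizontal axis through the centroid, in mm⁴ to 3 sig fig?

Decompose the section into non-overlapping parts with the origin at the bottom-left of its bounding rectangle.
Flange: 160 × 30, A = 4 800 mm², y = 15 mm, Ī = 360 000 mm⁴.
Web: 22 × 110, A = 2 420 mm², y = 85 mm, Ī = 2 440 167 mm⁴.
Centroid: ȳ = ΣA·y / ΣA = 38.463 mm.
Transfer each piece to the horizontal axis through the centroid using Ī + A·d² with d = y − 38.463:
  flange: d = -23.463 mm → contributes +3 002 370 mm⁴
  web: d = 46.537 mm → contributes +7 681 231 mm⁴
Total I = 10 683 602 mm⁴.

Ix ≈ 1.07 × 10⁷ mm⁴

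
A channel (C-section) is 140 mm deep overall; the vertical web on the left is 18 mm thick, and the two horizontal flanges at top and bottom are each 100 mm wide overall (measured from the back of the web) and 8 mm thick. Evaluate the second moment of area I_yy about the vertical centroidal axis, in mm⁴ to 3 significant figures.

I_yy ≈ 2.96 × 10⁶ mm⁴

Break the section into simple shapes (no overlaps), measuring from the bottom-left corner of the bounding box.
Web: 18 × 140, A = 2 520 mm², x = 9 mm, Ī = 68 040 mm⁴.
Top flange (beyond web): 82 × 8, A = 656 mm², x = 59 mm, Ī = 367 579 mm⁴.
Bottom flange (beyond web): 82 × 8, A = 656 mm², x = 59 mm, Ī = 367 579 mm⁴.
Centroid: x̄ = ΣA·x / ΣA = 26.119 mm.
Transfer each piece to the vertical centroidal axis using Ī + A·d² with d = x − 26.119:
  web: d = -17.119 mm → contributes +806 551 mm⁴
  top flange (beyond web): d = 32.881 mm → contributes +1 076 820 mm⁴
  bottom flange (beyond web): d = 32.881 mm → contributes +1 076 820 mm⁴
Total I = 2 960 191 mm⁴.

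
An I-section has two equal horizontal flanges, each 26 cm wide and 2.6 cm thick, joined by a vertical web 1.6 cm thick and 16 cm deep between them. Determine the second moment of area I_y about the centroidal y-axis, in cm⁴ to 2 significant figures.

Decompose the section into non-overlapping parts with the origin at the bottom-left of its bounding rectangle.
Bottom flange: 26 × 2.6, A = 67.6 cm², x = 13 cm, Ī = 3 808 cm⁴.
Web: 1.6 × 16, A = 25.6 cm², x = 13 cm, Ī = 5.461 cm⁴.
Top flange: 26 × 2.6, A = 67.6 cm², x = 13 cm, Ī = 3 808 cm⁴.
By symmetry the centroid is at mid-width, x̄ = 13 cm.
All pieces are centred on the centroidal y-axis, so I = ΣĪ = 7 622 cm⁴.

I_y ≈ 7600 cm⁴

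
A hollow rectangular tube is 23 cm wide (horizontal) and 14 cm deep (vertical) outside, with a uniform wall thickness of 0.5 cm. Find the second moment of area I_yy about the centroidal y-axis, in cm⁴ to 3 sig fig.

Break the section into simple shapes (no overlaps), measuring from the bottom-left corner of the bounding box.
Outer rectangle: 23 × 14, A = 322 cm², x = 11.5 cm, Ī = 14 195 cm⁴.
Inner void (subtracted): 22 × 13, A = 286 cm², x = 11.5 cm, Ī = 11 535 cm⁴.
By symmetry the centroid is at mid-width, x̄ = 11.5 cm.
All pieces are centred on the centroidal y-axis, so I = ΣĪ (holes subtracted) = 2659.5 cm⁴.

I_yy ≈ 2660 cm⁴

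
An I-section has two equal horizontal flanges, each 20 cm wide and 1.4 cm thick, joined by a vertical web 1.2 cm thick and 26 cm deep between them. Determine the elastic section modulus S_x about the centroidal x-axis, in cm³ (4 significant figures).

S_x ≈ 852.6 cm³

Treat the section as a set of non-overlapping primitives; coordinates are from the bounding-box lower-left.
Bottom flange: 20 × 1.4, A = 28 cm², y = 0.7 cm, Ī = 4.57333 cm⁴.
Web: 1.2 × 26, A = 31.2 cm², y = 14.4 cm, Ī = 1757.6 cm⁴.
Top flange: 20 × 1.4, A = 28 cm², y = 28.1 cm, Ī = 4.57333 cm⁴.
By symmetry the centroid is at mid-height, ȳ = 14.4 cm.
Transfer each piece to the centroidal x-axis using Ī + A·d² with d = y − 14.4:
  bottom flange: d = -13.7 cm → contributes +5259.89 cm⁴
  web: d = 0 cm → contributes +1757.6 cm⁴
  top flange: d = 13.7 cm → contributes +5259.89 cm⁴
Total I = 12277.4 cm⁴.
Extreme fibre distance c = 14.4 cm; S = I/c = 852.596 cm³.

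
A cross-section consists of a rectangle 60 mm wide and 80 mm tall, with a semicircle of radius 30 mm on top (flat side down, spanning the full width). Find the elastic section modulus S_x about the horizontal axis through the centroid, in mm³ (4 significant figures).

Split into non-overlapping primitives; take the origin at the lower-left of the bounding box.
Rectangular body: 60 × 80, A = 4 800 mm², y = 40 mm, Ī = 2 560 000 mm⁴.
Semicircular cap: semicircle r = 30, A = 1413.72 mm², y = 92.7324 mm, Ī = 88903.1 mm⁴.
Centroid: ȳ = ΣA·y / ΣA = 51.9974 mm.
Transfer each piece to the horizontal axis through the centroid using Ī + A·d² with d = y − 51.9974:
  rectangular body: d = -11.9974 mm → contributes +3 250 905 mm⁴
  semicircular cap: d = 40.735 mm → contributes +2 434 735 mm⁴
Total I = 5 685 640 mm⁴.
Extreme fibre distance c = 58.0026 mm; S = I/c = 98023.9 mm³.

S_x ≈ 9.802 × 10⁴ mm³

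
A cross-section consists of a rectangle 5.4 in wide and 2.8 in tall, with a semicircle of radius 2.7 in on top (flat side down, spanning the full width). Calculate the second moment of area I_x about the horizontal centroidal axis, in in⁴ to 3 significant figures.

Treat the section as a set of non-overlapping primitives; coordinates are from the bounding-box lower-left.
Rectangular body: 5.4 × 2.8, A = 15.12 in², y = 1.4 in, Ī = 9.8784 in⁴.
Semicircular cap: semicircle r = 2.7, A = 11.451 in², y = 3.9459 in, Ī = 5.8329 in⁴.
Centroid: ȳ = ΣA·y / ΣA = 2.4972 in.
Transfer each piece to the horizontal centroidal axis using Ī + A·d² with d = y − 2.4972:
  rectangular body: d = -1.0972 in → contributes +28.08 in⁴
  semicircular cap: d = 1.4487 in → contributes +29.867 in⁴
Total I = 57.947 in⁴.

I_x ≈ 57.9 in⁴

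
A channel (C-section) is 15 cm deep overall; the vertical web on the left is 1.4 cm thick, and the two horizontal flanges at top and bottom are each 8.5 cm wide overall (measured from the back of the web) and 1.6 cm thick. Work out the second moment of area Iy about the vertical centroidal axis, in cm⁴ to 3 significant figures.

Iy ≈ 296 cm⁴

Treat the section as a set of non-overlapping primitives; coordinates are from the bounding-box lower-left.
Web: 1.4 × 15, A = 21 cm², x = 0.7 cm, Ī = 3.43 cm⁴.
Top flange (beyond web): 7.1 × 1.6, A = 11.36 cm², x = 4.95 cm, Ī = 47.721 cm⁴.
Bottom flange (beyond web): 7.1 × 1.6, A = 11.36 cm², x = 4.95 cm, Ī = 47.721 cm⁴.
Centroid: x̄ = ΣA·x / ΣA = 2.9086 cm.
Transfer each piece to the vertical centroidal axis using Ī + A·d² with d = x − 2.9086:
  web: d = -2.2086 cm → contributes +105.87 cm⁴
  top flange (beyond web): d = 2.0414 cm → contributes +95.062 cm⁴
  bottom flange (beyond web): d = 2.0414 cm → contributes +95.062 cm⁴
Total I = 295.99 cm⁴.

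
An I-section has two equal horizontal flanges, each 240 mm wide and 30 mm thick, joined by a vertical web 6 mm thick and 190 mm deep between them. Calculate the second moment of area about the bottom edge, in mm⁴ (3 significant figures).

I_base ≈ 4.22 × 10⁸ mm⁴

Treat the section as a set of non-overlapping primitives; coordinates are from the bounding-box lower-left.
Bottom flange: 240 × 30, A = 7 200 mm², y = 15 mm, Ī = 540 000 mm⁴.
Web: 6 × 190, A = 1 140 mm², y = 125 mm, Ī = 3 429 500 mm⁴.
Top flange: 240 × 30, A = 7 200 mm², y = 235 mm, Ī = 540 000 mm⁴.
Transfer each piece to a horizontal axis along the bottom face using Ī + A·d² with d = y − 0:
  bottom flange: d = 15 mm → contributes +2 160 000 mm⁴
  web: d = 125 mm → contributes +21 242 000 mm⁴
  top flange: d = 235 mm → contributes +398 160 000 mm⁴
Total I = 421 562 000 mm⁴.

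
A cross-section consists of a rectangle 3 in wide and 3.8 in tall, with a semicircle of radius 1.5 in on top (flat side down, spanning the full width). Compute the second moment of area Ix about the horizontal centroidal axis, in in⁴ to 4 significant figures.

Treat the section as a set of non-overlapping primitives; coordinates are from the bounding-box lower-left.
Rectangular body: 3 × 3.8, A = 11.4 in², y = 1.9 in, Ī = 13.718 in⁴.
Semicircular cap: semicircle r = 1.5, A = 3.53429 in², y = 4.43662 in, Ī = 0.555645 in⁴.
Centroid: ȳ = ΣA·y / ΣA = 2.50031 in.
Transfer each piece to the horizontal centroidal axis using Ī + A·d² with d = y − 2.50031:
  rectangular body: d = -0.600307 in → contributes +17.8262 in⁴
  semicircular cap: d = 1.93631 in → contributes +13.8068 in⁴
Total I = 31.633 in⁴.

Ix ≈ 31.63 in⁴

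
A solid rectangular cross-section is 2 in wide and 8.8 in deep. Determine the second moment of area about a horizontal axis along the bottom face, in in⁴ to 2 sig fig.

I_base ≈ 450 in⁴

The section: 2 × 8.8, A = 17.6 in², y = 4.4 in, Ī = 113.6 in⁴.
Transfer it to the bottom edge using Ī + A·d² with d = y − 0:
  the section: d = 4.4 in → contributes +454.3 in⁴
Total I = 454.3 in⁴.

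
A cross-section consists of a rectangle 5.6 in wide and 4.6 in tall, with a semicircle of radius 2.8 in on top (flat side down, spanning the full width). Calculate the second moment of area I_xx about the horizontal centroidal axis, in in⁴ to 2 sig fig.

Decompose the section into non-overlapping parts with the origin at the bottom-left of its bounding rectangle.
Rectangular body: 5.6 × 4.6, A = 25.76 in², y = 2.3 in, Ī = 45.42 in⁴.
Semicircular cap: semicircle r = 2.8, A = 12.32 in², y = 5.788 in, Ī = 6.746 in⁴.
Centroid: ȳ = ΣA·y / ΣA = 3.428 in.
Transfer each piece to the horizontal centroidal axis using Ī + A·d² with d = y − 3.428:
  rectangular body: d = -1.128 in → contributes +78.22 in⁴
  semicircular cap: d = 2.36 in → contributes +75.34 in⁴
Total I = 153.6 in⁴.

I_xx ≈ 150 in⁴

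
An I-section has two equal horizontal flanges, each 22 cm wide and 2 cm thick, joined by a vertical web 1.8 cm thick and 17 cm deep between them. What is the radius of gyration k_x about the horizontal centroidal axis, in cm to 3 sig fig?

Break the section into simple shapes (no overlaps), measuring from the bottom-left corner of the bounding box.
Bottom flange: 22 × 2, A = 44 cm², y = 1 cm, Ī = 14.667 cm⁴.
Web: 1.8 × 17, A = 30.6 cm², y = 10.5 cm, Ī = 736.95 cm⁴.
Top flange: 22 × 2, A = 44 cm², y = 20 cm, Ī = 14.667 cm⁴.
By symmetry the centroid is at mid-height, ȳ = 10.5 cm.
Transfer each piece to the horizontal centroidal axis using Ī + A·d² with d = y − 10.5:
  bottom flange: d = -9.5 cm → contributes +3985.7 cm⁴
  web: d = 0 cm → contributes +736.95 cm⁴
  top flange: d = 9.5 cm → contributes +3985.7 cm⁴
Total I = 8708.3 cm⁴.
Radius of gyration: k = √(I/A) = √(8708.3 / 118.6) = 8.5689 cm.

k_x ≈ 8.57 cm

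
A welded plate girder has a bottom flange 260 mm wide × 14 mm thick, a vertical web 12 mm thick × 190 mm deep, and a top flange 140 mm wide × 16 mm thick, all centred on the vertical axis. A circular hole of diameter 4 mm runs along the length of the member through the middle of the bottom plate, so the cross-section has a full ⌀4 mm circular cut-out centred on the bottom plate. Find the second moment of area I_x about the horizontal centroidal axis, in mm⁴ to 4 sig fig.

I_x ≈ 6.609 × 10⁷ mm⁴

Split into non-overlapping primitives; take the origin at the lower-left of the bounding box.
Bottom plate: 260 × 14, A = 3 640 mm², y = 7 mm, Ī = 59453.3 mm⁴.
Web plate: 12 × 190, A = 2 280 mm², y = 109 mm, Ī = 6 859 000 mm⁴.
Top plate: 140 × 16, A = 2 240 mm², y = 212 mm, Ī = 47786.7 mm⁴.
Hole (subtracted): ⌀4, A = 12.5664 mm², y = 7 mm, Ī = 12.5664 mm⁴.
Centroid: ȳ = ΣA·y / ΣA = 91.9053 mm.
Transfer each piece to the horizontal centroidal axis using Ī + A·d² with d = y − 91.9053:
  bottom plate: d = -84.9053 mm → contributes +26 299 863 mm⁴
  web plate: d = 17.0947 mm → contributes +7 525 284 mm⁴
  top plate: d = 120.095 mm → contributes +32 354 737 mm⁴
  hole: d = -84.9053 mm → contributes −90602.3 mm⁴
Total I = 66 089 282 mm⁴.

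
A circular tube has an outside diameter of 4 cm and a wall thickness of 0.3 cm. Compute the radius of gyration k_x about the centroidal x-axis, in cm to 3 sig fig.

k_x ≈ 1.31 cm

Break the section into simple shapes (no overlaps), measuring from the bottom-left corner of the bounding box.
Outer circle: ⌀4, A = 12.566 cm², y = 2 cm, Ī = 12.566 cm⁴.
Bore (subtracted): ⌀3.4, A = 9.0792 cm², y = 2 cm, Ī = 6.5597 cm⁴.
By symmetry the centroid is at mid-height, ȳ = 2 cm.
All pieces are centred on the centroidal x-axis, so I = ΣĪ (holes subtracted) = 6.0066 cm⁴.
Radius of gyration: k = √(I/A) = √(6.0066 / 3.4872) = 1.3124 cm.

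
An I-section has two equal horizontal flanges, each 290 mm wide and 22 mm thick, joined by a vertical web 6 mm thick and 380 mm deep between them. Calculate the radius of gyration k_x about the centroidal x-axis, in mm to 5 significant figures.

k_x ≈ 190.09 mm

Treat the section as a set of non-overlapping primitives; coordinates are from the bounding-box lower-left.
Bottom flange: 290 × 22, A = 6 380 mm², y = 11 mm, Ī = 257326.7 mm⁴.
Web: 6 × 380, A = 2 280 mm², y = 212 mm, Ī = 27 436 000 mm⁴.
Top flange: 290 × 22, A = 6 380 mm², y = 413 mm, Ī = 257326.7 mm⁴.
By symmetry the centroid is at mid-height, ȳ = 212 mm.
Transfer each piece to the centroidal x-axis using Ī + A·d² with d = y − 212:
  bottom flange: d = -201 mm → contributes +258 015 707 mm⁴
  web: d = 0 mm → contributes +27 436 000 mm⁴
  top flange: d = 201 mm → contributes +258 015 707 mm⁴
Total I = 543 467 413 mm⁴.
Radius of gyration: k = √(I/A) = √(543 467 413 / 15 040) = 190.0916 mm.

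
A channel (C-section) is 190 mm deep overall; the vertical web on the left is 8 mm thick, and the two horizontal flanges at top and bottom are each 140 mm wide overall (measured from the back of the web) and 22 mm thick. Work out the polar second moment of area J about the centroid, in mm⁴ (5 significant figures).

Treat the section as a set of non-overlapping primitives; coordinates are from the bounding-box lower-left.
Web: 8 × 190, A = 1 520 mm², y = 95 mm, Ī = 4 572 667 mm⁴.
Top flange (beyond web): 132 × 22, A = 2 904 mm², y = 179 mm, Ī = 117 128 mm⁴.
Bottom flange (beyond web): 132 × 22, A = 2 904 mm², y = 11 mm, Ī = 117 128 mm⁴.
By symmetry the centroid is at mid-height, ȳ = 95 mm.
Transfer each piece to the centroidal x-axis using Ī + A·d² with d = y − 95:
  web: d = 0 mm → contributes +4 572 667 mm⁴
  top flange (beyond web): d = 84 mm → contributes +20 607 752 mm⁴
  bottom flange (beyond web): d = -84 mm → contributes +20 607 752 mm⁴
Total I = 45 788 171 mm⁴.
For the y-axis: x̄ = 59.48035 mm.
Repeating about the centroidal y-axis gives I_y = 14 344 432 mm⁴.
Polar second moment: J = I_x + I_y = 60 132 603 mm⁴.

J ≈ 6.0133 × 10⁷ mm⁴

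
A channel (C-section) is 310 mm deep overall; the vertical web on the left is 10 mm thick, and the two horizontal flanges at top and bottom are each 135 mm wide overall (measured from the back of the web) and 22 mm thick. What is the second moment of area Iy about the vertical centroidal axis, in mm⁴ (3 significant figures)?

Iy ≈ 1.62 × 10⁷ mm⁴

Decompose the section into non-overlapping parts with the origin at the bottom-left of its bounding rectangle.
Web: 10 × 310, A = 3 100 mm², x = 5 mm, Ī = 25 833 mm⁴.
Top flange (beyond web): 125 × 22, A = 2 750 mm², x = 72.5 mm, Ī = 3 580 729 mm⁴.
Bottom flange (beyond web): 125 × 22, A = 2 750 mm², x = 72.5 mm, Ī = 3 580 729 mm⁴.
Centroid: x̄ = ΣA·x / ΣA = 48.169 mm.
Transfer each piece to the vertical centroidal axis using Ī + A·d² with d = x − 48.169:
  web: d = -43.169 mm → contributes +5 802 771 mm⁴
  top flange (beyond web): d = 24.331 mm → contributes +5 208 775 mm⁴
  bottom flange (beyond web): d = 24.331 mm → contributes +5 208 775 mm⁴
Total I = 16 220 322 mm⁴.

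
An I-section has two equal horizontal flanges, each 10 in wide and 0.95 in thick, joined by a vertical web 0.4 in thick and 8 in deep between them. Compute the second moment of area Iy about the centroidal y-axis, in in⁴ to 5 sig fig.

Break the section into simple shapes (no overlaps), measuring from the bottom-left corner of the bounding box.
Bottom flange: 10 × 0.95, A = 9.5 in², x = 5 in, Ī = 79.16667 in⁴.
Web: 0.4 × 8, A = 3.2 in², x = 5 in, Ī = 0.04266667 in⁴.
Top flange: 10 × 0.95, A = 9.5 in², x = 5 in, Ī = 79.16667 in⁴.
By symmetry the centroid is at mid-width, x̄ = 5 in.
All pieces are centred on the centroidal y-axis, so I = ΣĪ = 158.376 in⁴.

Iy ≈ 158.38 in⁴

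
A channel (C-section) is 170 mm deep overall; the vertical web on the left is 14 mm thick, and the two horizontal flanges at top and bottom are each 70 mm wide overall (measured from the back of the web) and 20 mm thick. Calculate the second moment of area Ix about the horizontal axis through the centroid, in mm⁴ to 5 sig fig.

Ix ≈ 1.8407 × 10⁷ mm⁴

Break the section into simple shapes (no overlaps), measuring from the bottom-left corner of the bounding box.
Web: 14 × 170, A = 2 380 mm², y = 85 mm, Ī = 5 731 833 mm⁴.
Top flange (beyond web): 56 × 20, A = 1 120 mm², y = 160 mm, Ī = 37333.33 mm⁴.
Bottom flange (beyond web): 56 × 20, A = 1 120 mm², y = 10 mm, Ī = 37333.33 mm⁴.
By symmetry the centroid is at mid-height, ȳ = 85 mm.
Transfer each piece to the horizontal axis through the centroid using Ī + A·d² with d = y − 85:
  web: d = 0 mm → contributes +5 731 833 mm⁴
  top flange (beyond web): d = 75 mm → contributes +6 337 333 mm⁴
  bottom flange (beyond web): d = -75 mm → contributes +6 337 333 mm⁴
Total I = 18 406 500 mm⁴.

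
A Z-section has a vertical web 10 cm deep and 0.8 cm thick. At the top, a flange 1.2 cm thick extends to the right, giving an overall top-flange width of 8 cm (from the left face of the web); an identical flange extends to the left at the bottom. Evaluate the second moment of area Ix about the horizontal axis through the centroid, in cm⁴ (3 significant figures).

Break the section into simple shapes (no overlaps), measuring from the bottom-left corner of the bounding box.
Web: 0.8 × 10, A = 8 cm², y = 5 cm, Ī = 66.667 cm⁴.
Top flange (beyond web): 7.2 × 1.2, A = 8.64 cm², y = 9.4 cm, Ī = 1.0368 cm⁴.
Bottom flange (beyond web): 7.2 × 1.2, A = 8.64 cm², y = 0.6 cm, Ī = 1.0368 cm⁴.
Centroid: ȳ = ΣA·y / ΣA = 5 cm.
Transfer each piece to the horizontal axis through the centroid using Ī + A·d² with d = y − 5:
  web: d = 0 cm → contributes +66.667 cm⁴
  top flange (beyond web): d = 4.4 cm → contributes +168.31 cm⁴
  bottom flange (beyond web): d = -4.4 cm → contributes +168.31 cm⁴
Total I = 403.28 cm⁴.

Ix ≈ 403 cm⁴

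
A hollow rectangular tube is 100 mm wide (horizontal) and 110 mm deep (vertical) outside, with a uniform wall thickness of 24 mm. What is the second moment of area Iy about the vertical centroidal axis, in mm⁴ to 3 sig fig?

Iy ≈ 8.44 × 10⁶ mm⁴

Decompose the section into non-overlapping parts with the origin at the bottom-left of its bounding rectangle.
Outer rectangle: 100 × 110, A = 11 000 mm², x = 50 mm, Ī = 9 166 667 mm⁴.
Inner void (subtracted): 52 × 62, A = 3 224 mm², x = 50 mm, Ī = 726 475 mm⁴.
By symmetry the centroid is at mid-width, x̄ = 50 mm.
All pieces are centred on the vertical centroidal axis, so I = ΣĪ (holes subtracted) = 8 440 192 mm⁴.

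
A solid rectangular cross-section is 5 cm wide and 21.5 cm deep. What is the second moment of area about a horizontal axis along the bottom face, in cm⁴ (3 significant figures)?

I_base ≈ 1.66 × 10⁴ cm⁴

The section: 5 × 21.5, A = 107.5 cm², y = 10.75 cm, Ī = 4 141 cm⁴.
Transfer it to the bottom edge using Ī + A·d² with d = y − 0:
  the section: d = 10.75 cm → contributes +16 564 cm⁴
Total I = 16 564 cm⁴.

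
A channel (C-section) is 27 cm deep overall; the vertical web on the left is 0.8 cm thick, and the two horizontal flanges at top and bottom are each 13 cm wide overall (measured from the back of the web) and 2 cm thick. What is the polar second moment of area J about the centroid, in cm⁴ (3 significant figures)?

Decompose the section into non-overlapping parts with the origin at the bottom-left of its bounding rectangle.
Web: 0.8 × 27, A = 21.6 cm², y = 13.5 cm, Ī = 1312.2 cm⁴.
Top flange (beyond web): 12.2 × 2, A = 24.4 cm², y = 26 cm, Ī = 8.1333 cm⁴.
Bottom flange (beyond web): 12.2 × 2, A = 24.4 cm², y = 1 cm, Ī = 8.1333 cm⁴.
By symmetry the centroid is at mid-height, ȳ = 13.5 cm.
Transfer each piece to the centroidal x-axis using Ī + A·d² with d = y − 13.5:
  web: d = 0 cm → contributes +1312.2 cm⁴
  top flange (beyond web): d = 12.5 cm → contributes +3820.6 cm⁴
  bottom flange (beyond web): d = -12.5 cm → contributes +3820.6 cm⁴
Total I = 8953.5 cm⁴.
For the y-axis: x̄ = 4.9057 cm.
Repeating about the centroidal y-axis gives I_y = 1 239 cm⁴.
Polar second moment: J = I_x + I_y = 10 192 cm⁴.

J ≈ 1.02 × 10⁴ cm⁴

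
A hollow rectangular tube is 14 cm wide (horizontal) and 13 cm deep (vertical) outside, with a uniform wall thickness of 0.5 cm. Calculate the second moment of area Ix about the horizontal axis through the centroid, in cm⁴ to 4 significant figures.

Ix ≈ 691.2 cm⁴

Treat the section as a set of non-overlapping primitives; coordinates are from the bounding-box lower-left.
Outer rectangle: 14 × 13, A = 182 cm², y = 6.5 cm, Ī = 2563.17 cm⁴.
Inner void (subtracted): 13 × 12, A = 156 cm², y = 6.5 cm, Ī = 1 872 cm⁴.
By symmetry the centroid is at mid-height, ȳ = 6.5 cm.
All pieces are centred on the horizontal axis through the centroid, so I = ΣĪ (holes subtracted) = 691.167 cm⁴.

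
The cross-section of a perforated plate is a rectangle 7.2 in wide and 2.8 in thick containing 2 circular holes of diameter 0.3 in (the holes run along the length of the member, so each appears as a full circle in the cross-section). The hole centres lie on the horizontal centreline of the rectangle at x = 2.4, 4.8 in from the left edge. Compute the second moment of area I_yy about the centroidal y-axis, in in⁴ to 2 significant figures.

Treat the section as a set of non-overlapping primitives; coordinates are from the bounding-box lower-left.
Plate: 7.2 × 2.8, A = 20.16 in², x = 3.6 in, Ī = 87.09 in⁴.
Hole 1 (subtracted): ⌀0.3, A = 0.07069 in², x = 2.4 in, Ī = 0.0003976 in⁴.
Hole 2 (subtracted): ⌀0.3, A = 0.07069 in², x = 4.8 in, Ī = 0.0003976 in⁴.
By symmetry the centroid is at mid-width, x̄ = 3.6 in.
Transfer each piece to the centroidal y-axis using Ī + A·d² with d = x − 3.6:
  plate: d = 0 in → contributes +87.09 in⁴
  hole 1: d = -1.2 in → contributes −0.1022 in⁴
  hole 2: d = 1.2 in → contributes −0.1022 in⁴
Total I = 86.89 in⁴.

I_yy ≈ 87 in⁴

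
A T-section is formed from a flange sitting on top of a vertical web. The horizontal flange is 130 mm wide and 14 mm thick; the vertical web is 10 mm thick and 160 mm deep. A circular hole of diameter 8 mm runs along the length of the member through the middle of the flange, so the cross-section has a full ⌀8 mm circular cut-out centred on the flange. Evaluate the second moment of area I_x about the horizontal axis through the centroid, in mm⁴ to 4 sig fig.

Split into non-overlapping primitives; take the origin at the lower-left of the bounding box.
Flange: 130 × 14, A = 1 820 mm², y = 167 mm, Ī = 29726.7 mm⁴.
Web: 10 × 160, A = 1 600 mm², y = 80 mm, Ī = 3 413 333 mm⁴.
Hole (subtracted): ⌀8, A = 50.2655 mm², y = 167 mm, Ī = 201.062 mm⁴.
Centroid: ȳ = ΣA·y / ΣA = 125.691 mm.
Transfer each piece to the horizontal axis through the centroid using Ī + A·d² with d = y − 125.691:
  flange: d = 41.3089 mm → contributes +3 135 419 mm⁴
  web: d = -45.6911 mm → contributes +6 753 617 mm⁴
  hole: d = 41.3089 mm → contributes −85975.3 mm⁴
Total I = 9 803 061 mm⁴.

I_x ≈ 9.803 × 10⁶ mm⁴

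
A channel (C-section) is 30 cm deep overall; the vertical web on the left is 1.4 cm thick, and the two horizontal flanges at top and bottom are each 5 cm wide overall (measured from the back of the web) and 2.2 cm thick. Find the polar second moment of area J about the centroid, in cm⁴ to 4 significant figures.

Decompose the section into non-overlapping parts with the origin at the bottom-left of its bounding rectangle.
Web: 1.4 × 30, A = 42 cm², y = 15 cm, Ī = 3 150 cm⁴.
Top flange (beyond web): 3.6 × 2.2, A = 7.92 cm², y = 28.9 cm, Ī = 3.1944 cm⁴.
Bottom flange (beyond web): 3.6 × 2.2, A = 7.92 cm², y = 1.1 cm, Ī = 3.1944 cm⁴.
By symmetry the centroid is at mid-height, ȳ = 15 cm.
Transfer each piece to the centroidal x-axis using Ī + A·d² with d = y − 15:
  web: d = 0 cm → contributes +3 150 cm⁴
  top flange (beyond web): d = 13.9 cm → contributes +1533.42 cm⁴
  bottom flange (beyond web): d = -13.9 cm → contributes +1533.42 cm⁴
Total I = 6216.84 cm⁴.
For the y-axis: x̄ = 1.38465 cm.
Repeating about the centroidal y-axis gives I_y = 95.8552 cm⁴.
Polar second moment: J = I_x + I_y = 6312.69 cm⁴.

J ≈ 6313 cm⁴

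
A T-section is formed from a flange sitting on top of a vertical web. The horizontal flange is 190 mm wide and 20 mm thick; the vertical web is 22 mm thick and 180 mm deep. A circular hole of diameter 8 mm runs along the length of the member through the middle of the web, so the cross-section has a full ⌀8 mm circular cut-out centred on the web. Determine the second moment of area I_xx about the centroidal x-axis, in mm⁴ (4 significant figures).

Decompose the section into non-overlapping parts with the origin at the bottom-left of its bounding rectangle.
Flange: 190 × 20, A = 3 800 mm², y = 190 mm, Ī = 126 667 mm⁴.
Web: 22 × 180, A = 3 960 mm², y = 90 mm, Ī = 10 692 000 mm⁴.
Hole (subtracted): ⌀8, A = 50.2655 mm², y = 90 mm, Ī = 201.062 mm⁴.
Centroid: ȳ = ΣA·y / ΣA = 139.288 mm.
Transfer each piece to the centroidal x-axis using Ī + A·d² with d = y − 139.288:
  flange: d = 50.7117 mm → contributes +9 899 023 mm⁴
  web: d = -49.2883 mm → contributes +20 312 187 mm⁴
  hole: d = -49.2883 mm → contributes −122 313 mm⁴
Total I = 30 088 897 mm⁴.

I_xx ≈ 3.009 × 10⁷ mm⁴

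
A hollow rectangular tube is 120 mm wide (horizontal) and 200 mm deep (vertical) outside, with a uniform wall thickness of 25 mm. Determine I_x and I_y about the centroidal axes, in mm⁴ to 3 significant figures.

I_x ≈ 6.03 × 10⁷ mm⁴, I_y ≈ 2.45 × 10⁷ mm⁴

Treat the section as a set of non-overlapping primitives; coordinates are from the bounding-box lower-left.
Outer rectangle: 120 × 200, A = 24 000 mm², y = 100 mm, Ī = 80 000 000 mm⁴.
Inner void (subtracted): 70 × 150, A = 10 500 mm², y = 100 mm, Ī = 19 687 500 mm⁴.
By symmetry the centroid is at mid-height, ȳ = 100 mm.
All pieces are centred on the centroidal x-axis, so I = ΣĪ (holes subtracted) = 60 312 500 mm⁴.
Repeating about the centroidal y-axis gives I_y = 24 512 500 mm⁴.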